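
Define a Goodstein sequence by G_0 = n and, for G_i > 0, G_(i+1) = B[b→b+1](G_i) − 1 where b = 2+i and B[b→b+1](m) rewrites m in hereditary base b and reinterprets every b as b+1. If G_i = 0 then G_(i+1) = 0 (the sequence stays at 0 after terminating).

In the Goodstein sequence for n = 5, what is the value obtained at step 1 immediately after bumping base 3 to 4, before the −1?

256

base 2: 5 = 2^2 + 1; at 3: 3^3 + 1 = 28; next = 27
base 3: 27 = 3^3; at 4: 4^4 = 256; next = 255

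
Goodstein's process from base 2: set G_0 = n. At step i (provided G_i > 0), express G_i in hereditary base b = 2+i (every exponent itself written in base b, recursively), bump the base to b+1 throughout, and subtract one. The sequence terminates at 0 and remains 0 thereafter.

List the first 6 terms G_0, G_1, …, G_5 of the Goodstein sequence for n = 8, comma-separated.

8, 80, 553, 6310, 93395, 1647195

8 —HB2→ 2^(2 + 1) —bump→ 3^(3 + 1) = 81 —(−1)→ 80
80 —HB3→ 2·3^3 + 2·3^2 + 2·3 + 2 —bump→ 2·4^4 + 2·4^2 + 2·4 + 2 = 554 —(−1)→ 553
553 —HB4→ 2·4^4 + 2·4^2 + 2·4 + 1 —bump→ 2·5^5 + 2·5^2 + 2·5 + 1 = 6311 —(−1)→ 6310
6310 —HB5→ 2·5^5 + 2·5^2 + 2·5 —bump→ 2·6^6 + 2·6^2 + 2·6 = 93396 —(−1)→ 93395
93395 —HB6→ 2·6^6 + 2·6^2 + 6 + 5 —bump→ 2·7^7 + 2·7^2 + 7 + 5 = 1647196 —(−1)→ 1647195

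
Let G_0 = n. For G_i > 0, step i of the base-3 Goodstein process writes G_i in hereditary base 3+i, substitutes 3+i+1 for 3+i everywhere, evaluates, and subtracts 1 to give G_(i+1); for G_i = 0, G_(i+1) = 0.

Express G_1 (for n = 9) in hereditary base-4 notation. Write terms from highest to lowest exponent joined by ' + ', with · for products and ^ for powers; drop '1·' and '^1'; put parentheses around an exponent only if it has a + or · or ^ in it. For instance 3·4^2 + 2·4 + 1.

step 0: 9 = 3^2; sub 4 for 3: 4^2; = 16; G_1 = 16−1 = 15
step 1: 15 = 3·4 + 3; sub 5 for 4: 3·5 + 3; = 18; G_2 = 18−1 = 17

3·4 + 3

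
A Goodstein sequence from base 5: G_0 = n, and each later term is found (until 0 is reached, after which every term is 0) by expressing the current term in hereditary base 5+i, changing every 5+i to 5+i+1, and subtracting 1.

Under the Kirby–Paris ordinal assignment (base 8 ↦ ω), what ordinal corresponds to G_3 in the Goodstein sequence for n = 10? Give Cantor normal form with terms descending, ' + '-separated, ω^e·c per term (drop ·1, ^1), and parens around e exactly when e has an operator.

step 0: 10 = 2·5; sub 6 for 5: 2·6; = 12; G_1 = 12−1 = 11
step 1: 11 = 6 + 5; sub 7 for 6: 7 + 5; = 12; G_2 = 12−1 = 11
step 2: 11 = 7 + 4; sub 8 for 7: 8 + 4; = 12; G_3 = 12−1 = 11
step 3: 11 = 8 + 3; sub 9 for 8: 9 + 3; = 12; G_4 = 12−1 = 11

ω + 3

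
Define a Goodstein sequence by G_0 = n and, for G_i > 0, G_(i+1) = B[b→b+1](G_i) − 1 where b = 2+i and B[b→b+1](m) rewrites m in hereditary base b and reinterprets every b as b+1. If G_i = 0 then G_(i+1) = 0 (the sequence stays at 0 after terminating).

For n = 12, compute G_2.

1065

step 0: 12 = 2^(2 + 1) + 2^2; sub 3 for 2: 3^(3 + 1) + 3^3; = 108; G_1 = 108−1 = 107
step 1: 107 = 3^(3 + 1) + 2·3^2 + 2·3 + 2; sub 4 for 3: 4^(4 + 1) + 2·4^2 + 2·4 + 2; = 1066; G_2 = 1066−1 = 1065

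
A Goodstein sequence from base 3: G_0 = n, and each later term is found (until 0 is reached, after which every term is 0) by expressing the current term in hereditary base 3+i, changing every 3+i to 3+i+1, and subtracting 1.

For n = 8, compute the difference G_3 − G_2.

[0] 8 ≡ 2·3 + 2 (base 3). Lift 4: 10. −1: 9.
[1] 9 ≡ 2·4 + 1 (base 4). Lift 5: 11. −1: 10.
[2] 10 ≡ 2·5 (base 5). Lift 6: 12. −1: 11.

1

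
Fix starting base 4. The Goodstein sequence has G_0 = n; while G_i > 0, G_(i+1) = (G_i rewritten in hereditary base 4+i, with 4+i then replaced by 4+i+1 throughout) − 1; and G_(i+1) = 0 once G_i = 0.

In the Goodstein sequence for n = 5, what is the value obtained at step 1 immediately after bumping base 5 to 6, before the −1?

6

[0] 5 ≡ 4 + 1 (base 4). Lift 5: 6. −1: 5.
[1] 5 ≡ 5 (base 5). Lift 6: 6. −1: 5.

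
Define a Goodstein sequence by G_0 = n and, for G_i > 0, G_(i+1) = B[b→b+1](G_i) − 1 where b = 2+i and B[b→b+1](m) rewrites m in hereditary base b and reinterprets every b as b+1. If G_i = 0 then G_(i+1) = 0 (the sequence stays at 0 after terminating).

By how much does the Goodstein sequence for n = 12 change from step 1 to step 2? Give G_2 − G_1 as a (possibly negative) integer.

[0] 12 ≡ 2^(2 + 1) + 2^2 (base 2). Lift 3: 108. −1: 107.
[1] 107 ≡ 3^(3 + 1) + 2·3^2 + 2·3 + 2 (base 3). Lift 4: 1066. −1: 1065.

958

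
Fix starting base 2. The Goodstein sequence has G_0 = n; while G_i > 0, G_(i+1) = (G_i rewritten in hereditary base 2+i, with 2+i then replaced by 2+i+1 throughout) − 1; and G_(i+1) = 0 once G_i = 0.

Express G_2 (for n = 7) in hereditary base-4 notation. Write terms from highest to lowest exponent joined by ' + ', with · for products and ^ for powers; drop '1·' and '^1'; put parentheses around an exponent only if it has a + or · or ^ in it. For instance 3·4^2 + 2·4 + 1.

i=0: 7 = 2^2 + 2 + 1 (b=2); 2→3: 3^3 + 3 + 1 = 31; 31−1 = 30
i=1: 30 = 3^3 + 3 (b=3); 3→4: 4^4 + 4 = 260; 260−1 = 259
i=2: 259 = 4^4 + 3 (b=4); 4→5: 5^5 + 3 = 3128; 3128−1 = 3127

4^4 + 3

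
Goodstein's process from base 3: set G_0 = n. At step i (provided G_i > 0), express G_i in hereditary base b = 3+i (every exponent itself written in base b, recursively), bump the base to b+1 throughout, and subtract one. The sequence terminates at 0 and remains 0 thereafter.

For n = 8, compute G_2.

(0) 8|_3 = 2·3 + 2 ↦ 2·4 + 2|_4 = 10 ⇒ 9
(1) 9|_4 = 2·4 + 1 ↦ 2·5 + 1|_5 = 11 ⇒ 10
(2) 10|_5 = 2·5 ↦ 2·6|_6 = 12 ⇒ 11

10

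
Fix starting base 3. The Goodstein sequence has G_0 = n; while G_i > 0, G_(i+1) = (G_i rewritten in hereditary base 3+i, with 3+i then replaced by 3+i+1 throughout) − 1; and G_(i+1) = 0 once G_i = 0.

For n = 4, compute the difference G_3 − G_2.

-1

G_0 = 4. HB_3(4) = 3 + 1. Bump = 5. G_1 = 4.
G_1 = 4. HB_4(4) = 4. Bump = 5. G_2 = 4.
G_2 = 4. HB_5(4) = 4. Bump = 4. G_3 = 3.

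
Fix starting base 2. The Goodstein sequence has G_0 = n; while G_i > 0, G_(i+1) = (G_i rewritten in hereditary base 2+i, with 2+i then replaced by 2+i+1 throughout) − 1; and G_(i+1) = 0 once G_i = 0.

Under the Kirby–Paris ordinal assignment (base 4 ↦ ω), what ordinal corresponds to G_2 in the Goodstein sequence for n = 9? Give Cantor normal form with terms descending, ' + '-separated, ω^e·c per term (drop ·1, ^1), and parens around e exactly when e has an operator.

ω^ω·3 + ω^3·3 + ω^2·3 + ω·3 + 3

[0] 9 ≡ 2^(2 + 1) + 1 (base 2). Lift 3: 82. −1: 81.
[1] 81 ≡ 3^(3 + 1) (base 3). Lift 4: 1024. −1: 1023.
[2] 1023 ≡ 3·4^4 + 3·4^3 + 3·4^2 + 3·4 + 3 (base 4). Lift 5: 9843. −1: 9842.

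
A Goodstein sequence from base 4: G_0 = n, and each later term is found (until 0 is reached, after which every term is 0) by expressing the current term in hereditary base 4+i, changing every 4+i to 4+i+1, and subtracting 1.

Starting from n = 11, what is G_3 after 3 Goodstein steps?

14

11 —HB4→ 2·4 + 3 —bump→ 2·5 + 3 = 13 —(−1)→ 12
12 —HB5→ 2·5 + 2 —bump→ 2·6 + 2 = 14 —(−1)→ 13
13 —HB6→ 2·6 + 1 —bump→ 2·7 + 1 = 15 —(−1)→ 14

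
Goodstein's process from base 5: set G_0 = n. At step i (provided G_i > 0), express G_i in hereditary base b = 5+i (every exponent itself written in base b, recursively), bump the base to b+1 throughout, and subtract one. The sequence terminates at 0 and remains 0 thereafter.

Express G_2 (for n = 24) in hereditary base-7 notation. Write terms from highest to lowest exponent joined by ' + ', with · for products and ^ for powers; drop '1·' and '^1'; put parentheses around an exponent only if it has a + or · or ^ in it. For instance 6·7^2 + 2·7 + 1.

4·7 + 2

[0] 24 ≡ 4·5 + 4 (base 5). Lift 6: 28. −1: 27.
[1] 27 ≡ 4·6 + 3 (base 6). Lift 7: 31. −1: 30.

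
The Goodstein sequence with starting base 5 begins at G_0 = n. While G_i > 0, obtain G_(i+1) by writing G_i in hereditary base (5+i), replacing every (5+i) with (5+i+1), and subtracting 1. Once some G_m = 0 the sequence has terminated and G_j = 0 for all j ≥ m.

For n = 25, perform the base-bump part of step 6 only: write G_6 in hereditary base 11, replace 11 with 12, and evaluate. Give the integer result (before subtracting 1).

G_0=25  [base 5] 5^2  →[5↦6]→  6^2 = 36  −1 ⇒ G_1=35
G_1=35  [base 6] 5·6 + 5  →[6↦7]→  5·7 + 5 = 40  −1 ⇒ G_2=39
G_2=39  [base 7] 5·7 + 4  →[7↦8]→  5·8 + 4 = 44  −1 ⇒ G_3=43
G_3=43  [base 8] 5·8 + 3  →[8↦9]→  5·9 + 3 = 48  −1 ⇒ G_4=47
G_4=47  [base 9] 5·9 + 2  →[9↦10]→  5·10 + 2 = 52  −1 ⇒ G_5=51
G_5=51  [base 10] 5·10 + 1  →[10↦11]→  5·11 + 1 = 56  −1 ⇒ G_6=55

60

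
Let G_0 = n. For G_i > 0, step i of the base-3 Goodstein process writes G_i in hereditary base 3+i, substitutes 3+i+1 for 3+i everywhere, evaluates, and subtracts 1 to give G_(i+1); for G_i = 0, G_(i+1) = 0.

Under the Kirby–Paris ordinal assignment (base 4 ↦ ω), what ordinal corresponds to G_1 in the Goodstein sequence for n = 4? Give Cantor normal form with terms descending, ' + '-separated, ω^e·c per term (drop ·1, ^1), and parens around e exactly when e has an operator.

ω

step 0: 4 = 3 + 1; sub 4 for 3: 4 + 1; = 5; G_1 = 5−1 = 4
step 1: 4 = 4; sub 5 for 4: 5; = 5; G_2 = 5−1 = 4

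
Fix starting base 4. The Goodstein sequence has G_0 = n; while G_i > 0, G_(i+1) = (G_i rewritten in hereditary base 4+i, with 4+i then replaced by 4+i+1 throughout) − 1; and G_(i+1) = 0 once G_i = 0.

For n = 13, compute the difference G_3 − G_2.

1

base 4: 13 = 3·4 + 1; at 5: 3·5 + 1 = 16; next = 15
base 5: 15 = 3·5; at 6: 3·6 = 18; next = 17
base 6: 17 = 2·6 + 5; at 7: 2·7 + 5 = 19; next = 18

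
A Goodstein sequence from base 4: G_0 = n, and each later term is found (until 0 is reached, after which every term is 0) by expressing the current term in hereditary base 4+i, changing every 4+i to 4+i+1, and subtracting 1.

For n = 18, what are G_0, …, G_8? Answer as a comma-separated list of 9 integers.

18, 26, 36, 48, 53, 58, 63, 68, 73

i=0: 18 = 4^2 + 2 (b=4); 4→5: 5^2 + 2 = 27; 27−1 = 26
i=1: 26 = 5^2 + 1 (b=5); 5→6: 6^2 + 1 = 37; 37−1 = 36
i=2: 36 = 6^2 (b=6); 6→7: 7^2 = 49; 49−1 = 48
i=3: 48 = 6·7 + 6 (b=7); 7→8: 6·8 + 6 = 54; 54−1 = 53
i=4: 53 = 6·8 + 5 (b=8); 8→9: 6·9 + 5 = 59; 59−1 = 58
i=5: 58 = 6·9 + 4 (b=9); 9→10: 6·10 + 4 = 64; 64−1 = 63
i=6: 63 = 6·10 + 3 (b=10); 10→11: 6·11 + 3 = 69; 69−1 = 68
i=7: 68 = 6·11 + 2 (b=11); 11→12: 6·12 + 2 = 74; 74−1 = 73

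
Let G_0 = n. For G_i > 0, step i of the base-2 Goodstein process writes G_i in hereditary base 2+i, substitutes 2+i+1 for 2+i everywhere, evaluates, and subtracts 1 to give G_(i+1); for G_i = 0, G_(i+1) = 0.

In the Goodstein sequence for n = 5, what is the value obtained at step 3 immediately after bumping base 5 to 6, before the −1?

776

G_0=5  [base 2] 2^2 + 1  →[2↦3]→  3^3 + 1 = 28  −1 ⇒ G_1=27
G_1=27  [base 3] 3^3  →[3↦4]→  4^4 = 256  −1 ⇒ G_2=255
G_2=255  [base 4] 3·4^3 + 3·4^2 + 3·4 + 3  →[4↦5]→  3·5^3 + 3·5^2 + 3·5 + 3 = 468  −1 ⇒ G_3=467
G_3=467  [base 5] 3·5^3 + 3·5^2 + 3·5 + 2  →[5↦6]→  3·6^3 + 3·6^2 + 3·6 + 2 = 776  −1 ⇒ G_4=775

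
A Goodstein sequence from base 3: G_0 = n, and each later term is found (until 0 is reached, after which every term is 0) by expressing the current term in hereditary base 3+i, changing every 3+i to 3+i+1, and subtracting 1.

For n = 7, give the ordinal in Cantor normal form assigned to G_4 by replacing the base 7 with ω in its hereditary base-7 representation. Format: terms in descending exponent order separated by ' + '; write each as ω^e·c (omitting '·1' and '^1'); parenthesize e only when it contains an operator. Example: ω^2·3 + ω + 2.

ω + 2

G_0 = 7. HB_3(7) = 2·3 + 1. Bump = 9. G_1 = 8.
G_1 = 8. HB_4(8) = 2·4. Bump = 10. G_2 = 9.
G_2 = 9. HB_5(9) = 5 + 4. Bump = 10. G_3 = 9.
G_3 = 9. HB_6(9) = 6 + 3. Bump = 10. G_4 = 9.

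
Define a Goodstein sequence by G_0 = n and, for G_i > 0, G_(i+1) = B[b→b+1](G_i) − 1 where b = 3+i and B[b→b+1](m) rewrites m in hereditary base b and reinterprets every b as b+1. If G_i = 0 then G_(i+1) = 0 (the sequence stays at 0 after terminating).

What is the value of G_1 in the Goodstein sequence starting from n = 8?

(0) 8|_3 = 2·3 + 2 ↦ 2·4 + 2|_4 = 10 ⇒ 9
(1) 9|_4 = 2·4 + 1 ↦ 2·5 + 1|_5 = 11 ⇒ 10

9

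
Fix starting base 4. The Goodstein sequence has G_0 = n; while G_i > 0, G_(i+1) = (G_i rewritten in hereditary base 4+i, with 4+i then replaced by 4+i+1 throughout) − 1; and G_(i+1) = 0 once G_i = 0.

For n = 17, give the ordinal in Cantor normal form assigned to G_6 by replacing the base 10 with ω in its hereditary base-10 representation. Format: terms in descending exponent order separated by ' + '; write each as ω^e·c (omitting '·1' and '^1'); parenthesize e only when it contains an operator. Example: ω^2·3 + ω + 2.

step 0: 17 = 4^2 + 1; sub 5 for 4: 5^2 + 1; = 26; G_1 = 26−1 = 25
step 1: 25 = 5^2; sub 6 for 5: 6^2; = 36; G_2 = 36−1 = 35
step 2: 35 = 5·6 + 5; sub 7 for 6: 5·7 + 5; = 40; G_3 = 40−1 = 39
step 3: 39 = 5·7 + 4; sub 8 for 7: 5·8 + 4; = 44; G_4 = 44−1 = 43
step 4: 43 = 5·8 + 3; sub 9 for 8: 5·9 + 3; = 48; G_5 = 48−1 = 47
step 5: 47 = 5·9 + 2; sub 10 for 9: 5·10 + 2; = 52; G_6 = 52−1 = 51

ω·5 + 1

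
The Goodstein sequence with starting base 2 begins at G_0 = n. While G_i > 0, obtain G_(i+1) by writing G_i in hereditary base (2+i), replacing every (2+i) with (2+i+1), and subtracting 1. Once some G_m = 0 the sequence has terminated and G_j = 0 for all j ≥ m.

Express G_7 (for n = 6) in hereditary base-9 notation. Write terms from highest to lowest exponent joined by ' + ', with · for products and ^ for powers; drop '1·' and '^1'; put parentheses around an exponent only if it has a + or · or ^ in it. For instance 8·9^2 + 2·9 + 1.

5·9^5 + 5·9^4 + 5·9^3 + 5·9^2 + 5·9 + 2

G_0=6  [base 2] 2^2 + 2  →[2↦3]→  3^3 + 3 = 30  −1 ⇒ G_1=29
G_1=29  [base 3] 3^3 + 2  →[3↦4]→  4^4 + 2 = 258  −1 ⇒ G_2=257
G_2=257  [base 4] 4^4 + 1  →[4↦5]→  5^5 + 1 = 3126  −1 ⇒ G_3=3125
G_3=3125  [base 5] 5^5  →[5↦6]→  6^6 = 46656  −1 ⇒ G_4=46655
G_4=46655  [base 6] 5·6^5 + 5·6^4 + 5·6^3 + 5·6^2 + 5·6 + 5  →[6↦7]→  5·7^5 + 5·7^4 + 5·7^3 + 5·7^2 + 5·7 + 5 = 98040  −1 ⇒ G_5=98039
G_5=98039  [base 7] 5·7^5 + 5·7^4 + 5·7^3 + 5·7^2 + 5·7 + 4  →[7↦8]→  5·8^5 + 5·8^4 + 5·8^3 + 5·8^2 + 5·8 + 4 = 187244  −1 ⇒ G_6=187243
G_6=187243  [base 8] 5·8^5 + 5·8^4 + 5·8^3 + 5·8^2 + 5·8 + 3  →[8↦9]→  5·9^5 + 5·9^4 + 5·9^3 + 5·9^2 + 5·9 + 3 = 332148  −1 ⇒ G_7=332147
G_7=332147  [base 9] 5·9^5 + 5·9^4 + 5·9^3 + 5·9^2 + 5·9 + 2  →[9↦10]→  5·10^5 + 5·10^4 + 5·10^3 + 5·10^2 + 5·10 + 2 = 555552  −1 ⇒ G_8=555551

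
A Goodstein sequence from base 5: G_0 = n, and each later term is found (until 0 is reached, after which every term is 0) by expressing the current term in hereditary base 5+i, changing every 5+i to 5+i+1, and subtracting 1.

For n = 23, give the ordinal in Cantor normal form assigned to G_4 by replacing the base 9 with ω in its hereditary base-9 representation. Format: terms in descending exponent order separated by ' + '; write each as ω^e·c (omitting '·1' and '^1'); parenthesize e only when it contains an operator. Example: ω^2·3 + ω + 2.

ω·3 + 8

step 0: 23 = 4·5 + 3; sub 6 for 5: 4·6 + 3; = 27; G_1 = 27−1 = 26
step 1: 26 = 4·6 + 2; sub 7 for 6: 4·7 + 2; = 30; G_2 = 30−1 = 29
step 2: 29 = 4·7 + 1; sub 8 for 7: 4·8 + 1; = 33; G_3 = 33−1 = 32
step 3: 32 = 4·8; sub 9 for 8: 4·9; = 36; G_4 = 36−1 = 35
step 4: 35 = 3·9 + 8; sub 10 for 9: 3·10 + 8; = 38; G_5 = 38−1 = 37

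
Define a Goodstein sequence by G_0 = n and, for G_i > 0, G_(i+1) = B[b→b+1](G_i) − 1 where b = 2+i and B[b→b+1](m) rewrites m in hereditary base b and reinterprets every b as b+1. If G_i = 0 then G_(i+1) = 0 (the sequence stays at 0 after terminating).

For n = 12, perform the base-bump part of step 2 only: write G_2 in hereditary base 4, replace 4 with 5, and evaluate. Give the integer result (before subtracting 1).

15686

12 —HB2→ 2^(2 + 1) + 2^2 —bump→ 3^(3 + 1) + 3^3 = 108 —(−1)→ 107
107 —HB3→ 3^(3 + 1) + 2·3^2 + 2·3 + 2 —bump→ 4^(4 + 1) + 2·4^2 + 2·4 + 2 = 1066 —(−1)→ 1065
1065 —HB4→ 4^(4 + 1) + 2·4^2 + 2·4 + 1 —bump→ 5^(5 + 1) + 2·5^2 + 2·5 + 1 = 15686 —(−1)→ 15685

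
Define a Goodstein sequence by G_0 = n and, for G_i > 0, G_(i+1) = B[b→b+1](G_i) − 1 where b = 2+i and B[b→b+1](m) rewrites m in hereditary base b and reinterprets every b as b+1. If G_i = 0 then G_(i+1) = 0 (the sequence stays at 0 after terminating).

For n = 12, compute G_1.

107

[0] 12 ≡ 2^(2 + 1) + 2^2 (base 2). Lift 3: 108. −1: 107.
[1] 107 ≡ 3^(3 + 1) + 2·3^2 + 2·3 + 2 (base 3). Lift 4: 1066. −1: 1065.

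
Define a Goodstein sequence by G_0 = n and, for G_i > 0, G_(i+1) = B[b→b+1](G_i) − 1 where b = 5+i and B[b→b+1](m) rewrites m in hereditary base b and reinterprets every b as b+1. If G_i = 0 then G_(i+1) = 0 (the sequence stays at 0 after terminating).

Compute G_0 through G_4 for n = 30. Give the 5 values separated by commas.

30, 41, 53, 67, 83

G_0=30  [base 5] 5^2 + 5  →[5↦6]→  6^2 + 6 = 42  −1 ⇒ G_1=41
G_1=41  [base 6] 6^2 + 5  →[6↦7]→  7^2 + 5 = 54  −1 ⇒ G_2=53
G_2=53  [base 7] 7^2 + 4  →[7↦8]→  8^2 + 4 = 68  −1 ⇒ G_3=67
G_3=67  [base 8] 8^2 + 3  →[8↦9]→  9^2 + 3 = 84  −1 ⇒ G_4=83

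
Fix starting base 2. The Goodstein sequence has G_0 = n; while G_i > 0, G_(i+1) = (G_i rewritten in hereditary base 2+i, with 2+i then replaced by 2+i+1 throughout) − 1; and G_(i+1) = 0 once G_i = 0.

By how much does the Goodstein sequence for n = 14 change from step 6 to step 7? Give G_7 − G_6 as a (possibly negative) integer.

3352711577

14 —HB2→ 2^(2 + 1) + 2^2 + 2 —bump→ 3^(3 + 1) + 3^3 + 3 = 111 —(−1)→ 110
110 —HB3→ 3^(3 + 1) + 3^3 + 2 —bump→ 4^(4 + 1) + 4^4 + 2 = 1282 —(−1)→ 1281
1281 —HB4→ 4^(4 + 1) + 4^4 + 1 —bump→ 5^(5 + 1) + 5^5 + 1 = 18751 —(−1)→ 18750
18750 —HB5→ 5^(5 + 1) + 5^5 —bump→ 6^(6 + 1) + 6^6 = 326592 —(−1)→ 326591
326591 —HB6→ 6^(6 + 1) + 5·6^5 + 5·6^4 + 5·6^3 + 5·6^2 + 5·6 + 5 —bump→ 7^(7 + 1) + 5·7^5 + 5·7^4 + 5·7^3 + 5·7^2 + 5·7 + 5 = 5862841 —(−1)→ 5862840
5862840 —HB7→ 7^(7 + 1) + 5·7^5 + 5·7^4 + 5·7^3 + 5·7^2 + 5·7 + 4 —bump→ 8^(8 + 1) + 5·8^5 + 5·8^4 + 5·8^3 + 5·8^2 + 5·8 + 4 = 134404972 —(−1)→ 134404971
134404971 —HB8→ 8^(8 + 1) + 5·8^5 + 5·8^4 + 5·8^3 + 5·8^2 + 5·8 + 3 —bump→ 9^(9 + 1) + 5·9^5 + 5·9^4 + 5·9^3 + 5·9^2 + 5·9 + 3 = 3487116549 —(−1)→ 3487116548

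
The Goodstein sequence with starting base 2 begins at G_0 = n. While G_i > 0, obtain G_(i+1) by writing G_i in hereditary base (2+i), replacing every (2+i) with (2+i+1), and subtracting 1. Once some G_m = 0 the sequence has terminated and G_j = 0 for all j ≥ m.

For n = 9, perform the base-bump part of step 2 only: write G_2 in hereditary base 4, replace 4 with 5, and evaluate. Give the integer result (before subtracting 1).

[0] 9 ≡ 2^(2 + 1) + 1 (base 2). Lift 3: 82. −1: 81.
[1] 81 ≡ 3^(3 + 1) (base 3). Lift 4: 1024. −1: 1023.

9843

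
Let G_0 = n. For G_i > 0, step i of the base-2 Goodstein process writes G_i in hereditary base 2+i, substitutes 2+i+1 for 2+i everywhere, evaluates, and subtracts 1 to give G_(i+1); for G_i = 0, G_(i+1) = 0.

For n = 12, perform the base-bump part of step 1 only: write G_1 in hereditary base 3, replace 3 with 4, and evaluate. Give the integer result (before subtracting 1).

1066

G_0 = 12. HB_2(12) = 2^(2 + 1) + 2^2. Bump = 108. G_1 = 107.
G_1 = 107. HB_3(107) = 3^(3 + 1) + 2·3^2 + 2·3 + 2. Bump = 1066. G_2 = 1065.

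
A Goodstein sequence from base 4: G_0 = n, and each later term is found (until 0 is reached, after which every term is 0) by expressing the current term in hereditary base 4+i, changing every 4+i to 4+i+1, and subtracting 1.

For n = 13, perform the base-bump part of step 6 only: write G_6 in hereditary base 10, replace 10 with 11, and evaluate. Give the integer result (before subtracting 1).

(0) 13|_4 = 3·4 + 1 ↦ 3·5 + 1|_5 = 16 ⇒ 15
(1) 15|_5 = 3·5 ↦ 3·6|_6 = 18 ⇒ 17
(2) 17|_6 = 2·6 + 5 ↦ 2·7 + 5|_7 = 19 ⇒ 18
(3) 18|_7 = 2·7 + 4 ↦ 2·8 + 4|_8 = 20 ⇒ 19
(4) 19|_8 = 2·8 + 3 ↦ 2·9 + 3|_9 = 21 ⇒ 20
(5) 20|_9 = 2·9 + 2 ↦ 2·10 + 2|_10 = 22 ⇒ 21
(6) 21|_10 = 2·10 + 1 ↦ 2·11 + 1|_11 = 23 ⇒ 22

23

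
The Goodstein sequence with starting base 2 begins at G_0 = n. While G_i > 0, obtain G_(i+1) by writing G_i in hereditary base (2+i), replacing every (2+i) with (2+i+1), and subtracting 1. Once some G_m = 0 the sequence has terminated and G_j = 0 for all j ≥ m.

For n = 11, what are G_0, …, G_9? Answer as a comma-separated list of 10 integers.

11, 84, 1027, 15627, 279937, 5764801, 134217727, 2749609302, 70077777775, 1997331745490

base 2: 11 = 2^(2 + 1) + 2 + 1; at 3: 3^(3 + 1) + 3 + 1 = 85; next = 84
base 3: 84 = 3^(3 + 1) + 3; at 4: 4^(4 + 1) + 4 = 1028; next = 1027
base 4: 1027 = 4^(4 + 1) + 3; at 5: 5^(5 + 1) + 3 = 15628; next = 15627
base 5: 15627 = 5^(5 + 1) + 2; at 6: 6^(6 + 1) + 2 = 279938; next = 279937
base 6: 279937 = 6^(6 + 1) + 1; at 7: 7^(7 + 1) + 1 = 5764802; next = 5764801
base 7: 5764801 = 7^(7 + 1); at 8: 8^(8 + 1) = 134217728; next = 134217727
base 8: 134217727 = 7·8^8 + 7·8^7 + 7·8^6 + 7·8^5 + 7·8^4 + 7·8^3 + 7·8^2 + 7·8 + 7; at 9: 7·9^9 + 7·9^7 + 7·9^6 + 7·9^5 + 7·9^4 + 7·9^3 + 7·9^2 + 7·9 + 7 = 2749609303; next = 2749609302
base 9: 2749609302 = 7·9^9 + 7·9^7 + 7·9^6 + 7·9^5 + 7·9^4 + 7·9^3 + 7·9^2 + 7·9 + 6; at 10: 7·10^10 + 7·10^7 + 7·10^6 + 7·10^5 + 7·10^4 + 7·10^3 + 7·10^2 + 7·10 + 6 = 70077777776; next = 70077777775
base 10: 70077777775 = 7·10^10 + 7·10^7 + 7·10^6 + 7·10^5 + 7·10^4 + 7·10^3 + 7·10^2 + 7·10 + 5; at 11: 7·11^11 + 7·11^7 + 7·11^6 + 7·11^5 + 7·11^4 + 7·11^3 + 7·11^2 + 7·11 + 5 = 1997331745491; next = 1997331745490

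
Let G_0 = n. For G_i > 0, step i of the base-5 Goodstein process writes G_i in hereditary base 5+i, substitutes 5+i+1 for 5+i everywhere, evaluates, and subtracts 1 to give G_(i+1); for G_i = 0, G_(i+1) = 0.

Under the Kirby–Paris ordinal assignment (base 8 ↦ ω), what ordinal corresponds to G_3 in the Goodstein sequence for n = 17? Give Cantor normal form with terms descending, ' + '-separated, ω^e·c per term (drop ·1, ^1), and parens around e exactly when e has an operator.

ω·2 + 7

i=0: 17 = 3·5 + 2 (b=5); 5→6: 3·6 + 2 = 20; 20−1 = 19
i=1: 19 = 3·6 + 1 (b=6); 6→7: 3·7 + 1 = 22; 22−1 = 21
i=2: 21 = 3·7 (b=7); 7→8: 3·8 = 24; 24−1 = 23
i=3: 23 = 2·8 + 7 (b=8); 8→9: 2·9 + 7 = 25; 25−1 = 24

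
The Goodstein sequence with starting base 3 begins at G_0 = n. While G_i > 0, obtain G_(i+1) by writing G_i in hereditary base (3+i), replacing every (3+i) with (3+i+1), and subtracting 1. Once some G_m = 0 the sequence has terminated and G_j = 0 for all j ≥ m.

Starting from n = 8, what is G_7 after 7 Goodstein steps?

11

8 —HB3→ 2·3 + 2 —bump→ 2·4 + 2 = 10 —(−1)→ 9
9 —HB4→ 2·4 + 1 —bump→ 2·5 + 1 = 11 —(−1)→ 10
10 —HB5→ 2·5 —bump→ 2·6 = 12 —(−1)→ 11
11 —HB6→ 6 + 5 —bump→ 7 + 5 = 12 —(−1)→ 11
11 —HB7→ 7 + 4 —bump→ 8 + 4 = 12 —(−1)→ 11
11 —HB8→ 8 + 3 —bump→ 9 + 3 = 12 —(−1)→ 11
11 —HB9→ 9 + 2 —bump→ 10 + 2 = 12 —(−1)→ 11
11 —HB10→ 10 + 1 —bump→ 11 + 1 = 12 —(−1)→ 11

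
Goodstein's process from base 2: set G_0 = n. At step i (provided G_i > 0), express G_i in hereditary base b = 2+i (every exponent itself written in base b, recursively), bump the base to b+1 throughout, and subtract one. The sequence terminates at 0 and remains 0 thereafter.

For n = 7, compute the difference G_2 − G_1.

229

7 —HB2→ 2^2 + 2 + 1 —bump→ 3^3 + 3 + 1 = 31 —(−1)→ 30
30 —HB3→ 3^3 + 3 —bump→ 4^4 + 4 = 260 —(−1)→ 259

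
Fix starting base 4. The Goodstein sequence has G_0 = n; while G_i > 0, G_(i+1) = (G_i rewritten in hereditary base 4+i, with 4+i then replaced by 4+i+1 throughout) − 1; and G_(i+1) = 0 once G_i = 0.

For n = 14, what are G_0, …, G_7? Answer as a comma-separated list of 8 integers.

14 —HB4→ 3·4 + 2 —bump→ 3·5 + 2 = 17 —(−1)→ 16
16 —HB5→ 3·5 + 1 —bump→ 3·6 + 1 = 19 —(−1)→ 18
18 —HB6→ 3·6 —bump→ 3·7 = 21 —(−1)→ 20
20 —HB7→ 2·7 + 6 —bump→ 2·8 + 6 = 22 —(−1)→ 21
21 —HB8→ 2·8 + 5 —bump→ 2·9 + 5 = 23 —(−1)→ 22
22 —HB9→ 2·9 + 4 —bump→ 2·10 + 4 = 24 —(−1)→ 23
23 —HB10→ 2·10 + 3 —bump→ 2·11 + 3 = 25 —(−1)→ 24

14, 16, 18, 20, 21, 22, 23, 24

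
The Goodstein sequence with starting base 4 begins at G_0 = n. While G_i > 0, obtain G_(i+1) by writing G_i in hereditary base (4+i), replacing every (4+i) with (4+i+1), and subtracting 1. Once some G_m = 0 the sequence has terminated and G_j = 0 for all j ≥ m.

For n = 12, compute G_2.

i=0: 12 = 3·4 (b=4); 4→5: 3·5 = 15; 15−1 = 14
i=1: 14 = 2·5 + 4 (b=5); 5→6: 2·6 + 4 = 16; 16−1 = 15
i=2: 15 = 2·6 + 3 (b=6); 6→7: 2·7 + 3 = 17; 17−1 = 16

15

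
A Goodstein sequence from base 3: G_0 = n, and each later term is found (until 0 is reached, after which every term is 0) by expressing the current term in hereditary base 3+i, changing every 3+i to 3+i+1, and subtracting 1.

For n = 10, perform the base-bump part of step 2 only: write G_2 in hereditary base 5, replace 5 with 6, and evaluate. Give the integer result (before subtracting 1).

28

step 0: 10 = 3^2 + 1; sub 4 for 3: 4^2 + 1; = 17; G_1 = 17−1 = 16
step 1: 16 = 4^2; sub 5 for 4: 5^2; = 25; G_2 = 25−1 = 24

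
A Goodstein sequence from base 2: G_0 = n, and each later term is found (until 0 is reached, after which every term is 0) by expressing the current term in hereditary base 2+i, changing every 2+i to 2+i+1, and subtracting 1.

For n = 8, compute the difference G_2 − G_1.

473

8 —HB2→ 2^(2 + 1) —bump→ 3^(3 + 1) = 81 —(−1)→ 80
80 —HB3→ 2·3^3 + 2·3^2 + 2·3 + 2 —bump→ 2·4^4 + 2·4^2 + 2·4 + 2 = 554 —(−1)→ 553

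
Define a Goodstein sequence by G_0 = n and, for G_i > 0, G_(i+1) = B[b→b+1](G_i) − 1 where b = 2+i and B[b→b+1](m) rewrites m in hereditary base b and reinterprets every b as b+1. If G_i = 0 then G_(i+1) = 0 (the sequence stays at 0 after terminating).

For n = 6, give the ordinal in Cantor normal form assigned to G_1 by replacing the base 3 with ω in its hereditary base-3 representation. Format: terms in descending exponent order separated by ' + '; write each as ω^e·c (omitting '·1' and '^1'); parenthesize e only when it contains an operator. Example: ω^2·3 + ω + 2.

base 2: 6 = 2^2 + 2; at 3: 3^3 + 3 = 30; next = 29
base 3: 29 = 3^3 + 2; at 4: 4^4 + 2 = 258; next = 257

ω^ω + 2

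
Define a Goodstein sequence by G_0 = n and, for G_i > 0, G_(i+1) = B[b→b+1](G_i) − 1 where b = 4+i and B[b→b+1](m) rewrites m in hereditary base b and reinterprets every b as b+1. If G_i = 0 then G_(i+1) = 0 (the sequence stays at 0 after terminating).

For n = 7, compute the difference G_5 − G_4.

(0) 7|_4 = 4 + 3 ↦ 5 + 3|_5 = 8 ⇒ 7
(1) 7|_5 = 5 + 2 ↦ 6 + 2|_6 = 8 ⇒ 7
(2) 7|_6 = 6 + 1 ↦ 7 + 1|_7 = 8 ⇒ 7
(3) 7|_7 = 7 ↦ 8|_8 = 8 ⇒ 7
(4) 7|_8 = 7 ↦ 7|_9 = 7 ⇒ 6

-1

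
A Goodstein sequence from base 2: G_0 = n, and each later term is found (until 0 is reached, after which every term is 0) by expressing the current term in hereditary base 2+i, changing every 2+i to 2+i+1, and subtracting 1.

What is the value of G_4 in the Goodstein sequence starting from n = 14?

326591

G_0=14  [base 2] 2^(2 + 1) + 2^2 + 2  →[2↦3]→  3^(3 + 1) + 3^3 + 3 = 111  −1 ⇒ G_1=110
G_1=110  [base 3] 3^(3 + 1) + 3^3 + 2  →[3↦4]→  4^(4 + 1) + 4^4 + 2 = 1282  −1 ⇒ G_2=1281
G_2=1281  [base 4] 4^(4 + 1) + 4^4 + 1  →[4↦5]→  5^(5 + 1) + 5^5 + 1 = 18751  −1 ⇒ G_3=18750
G_3=18750  [base 5] 5^(5 + 1) + 5^5  →[5↦6]→  6^(6 + 1) + 6^6 = 326592  −1 ⇒ G_4=326591
G_4=326591  [base 6] 6^(6 + 1) + 5·6^5 + 5·6^4 + 5·6^3 + 5·6^2 + 5·6 + 5  →[6↦7]→  7^(7 + 1) + 5·7^5 + 5·7^4 + 5·7^3 + 5·7^2 + 5·7 + 5 = 5862841  −1 ⇒ G_5=5862840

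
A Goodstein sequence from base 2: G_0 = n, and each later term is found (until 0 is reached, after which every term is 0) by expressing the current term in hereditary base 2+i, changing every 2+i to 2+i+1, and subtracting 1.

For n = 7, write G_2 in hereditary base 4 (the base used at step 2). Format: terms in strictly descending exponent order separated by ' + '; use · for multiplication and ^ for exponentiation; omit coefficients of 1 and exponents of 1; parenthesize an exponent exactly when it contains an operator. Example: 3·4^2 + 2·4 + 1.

4^4 + 3

7 —HB2→ 2^2 + 2 + 1 —bump→ 3^3 + 3 + 1 = 31 —(−1)→ 30
30 —HB3→ 3^3 + 3 —bump→ 4^4 + 4 = 260 —(−1)→ 259
259 —HB4→ 4^4 + 3 —bump→ 5^5 + 3 = 3128 —(−1)→ 3127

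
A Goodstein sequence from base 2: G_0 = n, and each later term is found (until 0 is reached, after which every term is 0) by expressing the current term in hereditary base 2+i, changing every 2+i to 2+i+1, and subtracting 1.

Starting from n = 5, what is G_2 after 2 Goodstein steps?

255

5 —HB2→ 2^2 + 1 —bump→ 3^3 + 1 = 28 —(−1)→ 27
27 —HB3→ 3^3 —bump→ 4^4 = 256 —(−1)→ 255
255 —HB4→ 3·4^3 + 3·4^2 + 3·4 + 3 —bump→ 3·5^3 + 3·5^2 + 3·5 + 3 = 468 —(−1)→ 467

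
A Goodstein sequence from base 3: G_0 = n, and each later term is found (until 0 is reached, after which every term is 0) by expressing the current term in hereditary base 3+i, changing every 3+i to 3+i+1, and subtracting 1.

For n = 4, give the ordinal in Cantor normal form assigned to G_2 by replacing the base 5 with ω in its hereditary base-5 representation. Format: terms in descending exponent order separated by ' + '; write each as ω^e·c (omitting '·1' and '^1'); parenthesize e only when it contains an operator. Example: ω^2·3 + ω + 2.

4 —HB3→ 3 + 1 —bump→ 4 + 1 = 5 —(−1)→ 4
4 —HB4→ 4 —bump→ 5 = 5 —(−1)→ 4

4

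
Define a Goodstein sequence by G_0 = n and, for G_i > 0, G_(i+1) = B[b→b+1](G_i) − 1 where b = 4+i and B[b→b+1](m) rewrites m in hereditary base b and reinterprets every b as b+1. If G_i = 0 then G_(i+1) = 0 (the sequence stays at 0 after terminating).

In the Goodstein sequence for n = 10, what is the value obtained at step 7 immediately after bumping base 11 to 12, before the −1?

14

(0) 10|_4 = 2·4 + 2 ↦ 2·5 + 2|_5 = 12 ⇒ 11
(1) 11|_5 = 2·5 + 1 ↦ 2·6 + 1|_6 = 13 ⇒ 12
(2) 12|_6 = 2·6 ↦ 2·7|_7 = 14 ⇒ 13
(3) 13|_7 = 7 + 6 ↦ 8 + 6|_8 = 14 ⇒ 13
(4) 13|_8 = 8 + 5 ↦ 9 + 5|_9 = 14 ⇒ 13
(5) 13|_9 = 9 + 4 ↦ 10 + 4|_10 = 14 ⇒ 13
(6) 13|_10 = 10 + 3 ↦ 11 + 3|_11 = 14 ⇒ 13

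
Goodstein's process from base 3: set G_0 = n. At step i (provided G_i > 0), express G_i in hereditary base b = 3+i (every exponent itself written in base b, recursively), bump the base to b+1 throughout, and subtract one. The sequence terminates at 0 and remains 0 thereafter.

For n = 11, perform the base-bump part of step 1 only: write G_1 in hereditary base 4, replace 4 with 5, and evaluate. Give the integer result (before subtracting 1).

26

G_0 = 11. HB_3(11) = 3^2 + 2. Bump = 18. G_1 = 17.
G_1 = 17. HB_4(17) = 4^2 + 1. Bump = 26. G_2 = 25.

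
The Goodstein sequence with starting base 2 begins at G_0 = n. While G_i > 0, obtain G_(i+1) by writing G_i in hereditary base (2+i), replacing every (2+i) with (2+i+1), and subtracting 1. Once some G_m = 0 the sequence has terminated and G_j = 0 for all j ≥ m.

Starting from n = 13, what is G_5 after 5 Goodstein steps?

G_0 = 13. HB_2(13) = 2^(2 + 1) + 2^2 + 1. Bump = 109. G_1 = 108.
G_1 = 108. HB_3(108) = 3^(3 + 1) + 3^3. Bump = 1280. G_2 = 1279.
G_2 = 1279. HB_4(1279) = 4^(4 + 1) + 3·4^3 + 3·4^2 + 3·4 + 3. Bump = 16093. G_3 = 16092.
G_3 = 16092. HB_5(16092) = 5^(5 + 1) + 3·5^3 + 3·5^2 + 3·5 + 2. Bump = 280712. G_4 = 280711.
G_4 = 280711. HB_6(280711) = 6^(6 + 1) + 3·6^3 + 3·6^2 + 3·6 + 1. Bump = 5765999. G_5 = 5765998.
G_5 = 5765998. HB_7(5765998) = 7^(7 + 1) + 3·7^3 + 3·7^2 + 3·7. Bump = 134219480. G_6 = 134219479.

5765998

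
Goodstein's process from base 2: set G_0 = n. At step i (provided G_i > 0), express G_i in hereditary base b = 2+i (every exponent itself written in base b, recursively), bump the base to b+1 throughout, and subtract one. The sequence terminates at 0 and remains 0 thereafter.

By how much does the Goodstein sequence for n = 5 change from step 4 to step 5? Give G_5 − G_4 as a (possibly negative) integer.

422

G_0 = 5. HB_2(5) = 2^2 + 1. Bump = 28. G_1 = 27.
G_1 = 27. HB_3(27) = 3^3. Bump = 256. G_2 = 255.
G_2 = 255. HB_4(255) = 3·4^3 + 3·4^2 + 3·4 + 3. Bump = 468. G_3 = 467.
G_3 = 467. HB_5(467) = 3·5^3 + 3·5^2 + 3·5 + 2. Bump = 776. G_4 = 775.
G_4 = 775. HB_6(775) = 3·6^3 + 3·6^2 + 3·6 + 1. Bump = 1198. G_5 = 1197.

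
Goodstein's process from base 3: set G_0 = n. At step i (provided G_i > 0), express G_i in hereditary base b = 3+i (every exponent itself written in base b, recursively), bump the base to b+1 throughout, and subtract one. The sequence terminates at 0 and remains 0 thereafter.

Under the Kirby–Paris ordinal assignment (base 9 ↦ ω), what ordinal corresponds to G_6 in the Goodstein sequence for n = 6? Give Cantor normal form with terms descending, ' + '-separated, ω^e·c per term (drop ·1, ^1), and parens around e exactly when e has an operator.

(0) 6|_3 = 2·3 ↦ 2·4|_4 = 8 ⇒ 7
(1) 7|_4 = 4 + 3 ↦ 5 + 3|_5 = 8 ⇒ 7
(2) 7|_5 = 5 + 2 ↦ 6 + 2|_6 = 8 ⇒ 7
(3) 7|_6 = 6 + 1 ↦ 7 + 1|_7 = 8 ⇒ 7
(4) 7|_7 = 7 ↦ 8|_8 = 8 ⇒ 7
(5) 7|_8 = 7 ↦ 7|_9 = 7 ⇒ 6

6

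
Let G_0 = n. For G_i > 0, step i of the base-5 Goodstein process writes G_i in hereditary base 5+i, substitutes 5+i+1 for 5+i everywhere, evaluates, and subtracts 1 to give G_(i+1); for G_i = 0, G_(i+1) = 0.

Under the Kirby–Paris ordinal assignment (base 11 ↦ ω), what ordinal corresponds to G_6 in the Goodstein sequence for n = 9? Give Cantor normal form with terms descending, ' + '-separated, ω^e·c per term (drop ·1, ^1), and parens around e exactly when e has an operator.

(0) 9|_5 = 5 + 4 ↦ 6 + 4|_6 = 10 ⇒ 9
(1) 9|_6 = 6 + 3 ↦ 7 + 3|_7 = 10 ⇒ 9
(2) 9|_7 = 7 + 2 ↦ 8 + 2|_8 = 10 ⇒ 9
(3) 9|_8 = 8 + 1 ↦ 9 + 1|_9 = 10 ⇒ 9
(4) 9|_9 = 9 ↦ 10|_10 = 10 ⇒ 9
(5) 9|_10 = 9 ↦ 9|_11 = 9 ⇒ 8
(6) 8|_11 = 8 ↦ 8|_12 = 8 ⇒ 7

8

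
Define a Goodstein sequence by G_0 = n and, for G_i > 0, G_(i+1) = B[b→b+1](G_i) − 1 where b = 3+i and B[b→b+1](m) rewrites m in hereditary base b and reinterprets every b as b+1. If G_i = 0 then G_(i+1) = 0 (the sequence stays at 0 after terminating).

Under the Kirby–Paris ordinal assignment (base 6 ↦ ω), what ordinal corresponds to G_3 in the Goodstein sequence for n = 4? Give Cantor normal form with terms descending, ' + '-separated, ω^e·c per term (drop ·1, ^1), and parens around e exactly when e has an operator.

base 3: 4 = 3 + 1; at 4: 4 + 1 = 5; next = 4
base 4: 4 = 4; at 5: 5 = 5; next = 4
base 5: 4 = 4; at 6: 4 = 4; next = 3

3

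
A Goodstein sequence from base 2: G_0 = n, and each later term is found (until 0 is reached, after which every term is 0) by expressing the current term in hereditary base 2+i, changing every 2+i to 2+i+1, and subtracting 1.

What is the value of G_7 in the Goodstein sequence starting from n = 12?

(0) 12|_2 = 2^(2 + 1) + 2^2 ↦ 3^(3 + 1) + 3^3|_3 = 108 ⇒ 107
(1) 107|_3 = 3^(3 + 1) + 2·3^2 + 2·3 + 2 ↦ 4^(4 + 1) + 2·4^2 + 2·4 + 2|_4 = 1066 ⇒ 1065
(2) 1065|_4 = 4^(4 + 1) + 2·4^2 + 2·4 + 1 ↦ 5^(5 + 1) + 2·5^2 + 2·5 + 1|_5 = 15686 ⇒ 15685
(3) 15685|_5 = 5^(5 + 1) + 2·5^2 + 2·5 ↦ 6^(6 + 1) + 2·6^2 + 2·6|_6 = 280020 ⇒ 280019
(4) 280019|_6 = 6^(6 + 1) + 2·6^2 + 6 + 5 ↦ 7^(7 + 1) + 2·7^2 + 7 + 5|_7 = 5764911 ⇒ 5764910
(5) 5764910|_7 = 7^(7 + 1) + 2·7^2 + 7 + 4 ↦ 8^(8 + 1) + 2·8^2 + 8 + 4|_8 = 134217868 ⇒ 134217867
(6) 134217867|_8 = 8^(8 + 1) + 2·8^2 + 8 + 3 ↦ 9^(9 + 1) + 2·9^2 + 9 + 3|_9 = 3486784575 ⇒ 3486784574
(7) 3486784574|_9 = 9^(9 + 1) + 2·9^2 + 9 + 2 ↦ 10^(10 + 1) + 2·10^2 + 10 + 2|_10 = 100000000212 ⇒ 100000000211

3486784574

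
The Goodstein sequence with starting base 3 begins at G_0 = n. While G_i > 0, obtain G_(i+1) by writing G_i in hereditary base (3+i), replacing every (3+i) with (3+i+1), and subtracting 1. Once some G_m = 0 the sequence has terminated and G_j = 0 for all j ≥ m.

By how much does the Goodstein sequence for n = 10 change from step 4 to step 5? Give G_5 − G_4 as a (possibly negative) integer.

[0] 10 ≡ 3^2 + 1 (base 3). Lift 4: 17. −1: 16.
[1] 16 ≡ 4^2 (base 4). Lift 5: 25. −1: 24.
[2] 24 ≡ 4·5 + 4 (base 5). Lift 6: 28. −1: 27.
[3] 27 ≡ 4·6 + 3 (base 6). Lift 7: 31. −1: 30.
[4] 30 ≡ 4·7 + 2 (base 7). Lift 8: 34. −1: 33.

3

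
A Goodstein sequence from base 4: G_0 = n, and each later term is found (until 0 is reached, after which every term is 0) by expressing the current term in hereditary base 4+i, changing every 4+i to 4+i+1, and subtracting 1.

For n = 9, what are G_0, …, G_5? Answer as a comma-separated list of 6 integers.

i=0: 9 = 2·4 + 1 (b=4); 4→5: 2·5 + 1 = 11; 11−1 = 10
i=1: 10 = 2·5 (b=5); 5→6: 2·6 = 12; 12−1 = 11
i=2: 11 = 6 + 5 (b=6); 6→7: 7 + 5 = 12; 12−1 = 11
i=3: 11 = 7 + 4 (b=7); 7→8: 8 + 4 = 12; 12−1 = 11
i=4: 11 = 8 + 3 (b=8); 8→9: 9 + 3 = 12; 12−1 = 11

9, 10, 11, 11, 11, 11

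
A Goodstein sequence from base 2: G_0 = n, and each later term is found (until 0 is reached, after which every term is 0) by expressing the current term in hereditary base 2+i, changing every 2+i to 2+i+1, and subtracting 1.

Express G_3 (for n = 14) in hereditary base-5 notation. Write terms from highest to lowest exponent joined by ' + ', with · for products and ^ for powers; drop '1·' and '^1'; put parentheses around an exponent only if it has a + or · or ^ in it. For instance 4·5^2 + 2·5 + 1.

G_0=14  [base 2] 2^(2 + 1) + 2^2 + 2  →[2↦3]→  3^(3 + 1) + 3^3 + 3 = 111  −1 ⇒ G_1=110
G_1=110  [base 3] 3^(3 + 1) + 3^3 + 2  →[3↦4]→  4^(4 + 1) + 4^4 + 2 = 1282  −1 ⇒ G_2=1281
G_2=1281  [base 4] 4^(4 + 1) + 4^4 + 1  →[4↦5]→  5^(5 + 1) + 5^5 + 1 = 18751  −1 ⇒ G_3=18750

5^(5 + 1) + 5^5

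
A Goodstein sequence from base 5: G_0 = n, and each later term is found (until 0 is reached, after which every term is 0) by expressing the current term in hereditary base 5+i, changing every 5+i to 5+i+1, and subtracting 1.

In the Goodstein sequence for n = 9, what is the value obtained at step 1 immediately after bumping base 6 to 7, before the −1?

9 —HB5→ 5 + 4 —bump→ 6 + 4 = 10 —(−1)→ 9
9 —HB6→ 6 + 3 —bump→ 7 + 3 = 10 —(−1)→ 9

10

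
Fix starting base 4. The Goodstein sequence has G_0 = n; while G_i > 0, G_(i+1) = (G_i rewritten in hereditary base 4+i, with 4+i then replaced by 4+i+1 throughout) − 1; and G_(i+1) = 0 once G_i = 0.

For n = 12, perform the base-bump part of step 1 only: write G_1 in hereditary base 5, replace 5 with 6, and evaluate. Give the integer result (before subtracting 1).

G_0=12  [base 4] 3·4  →[4↦5]→  3·5 = 15  −1 ⇒ G_1=14
G_1=14  [base 5] 2·5 + 4  →[5↦6]→  2·6 + 4 = 16  −1 ⇒ G_2=15

16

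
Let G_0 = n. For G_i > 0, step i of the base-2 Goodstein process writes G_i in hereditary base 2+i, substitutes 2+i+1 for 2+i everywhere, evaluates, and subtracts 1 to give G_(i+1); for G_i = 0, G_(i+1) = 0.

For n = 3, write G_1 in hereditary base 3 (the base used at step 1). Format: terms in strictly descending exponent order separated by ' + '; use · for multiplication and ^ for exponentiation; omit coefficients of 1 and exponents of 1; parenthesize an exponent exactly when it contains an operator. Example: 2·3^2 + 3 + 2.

i=0: 3 = 2 + 1 (b=2); 2→3: 3 + 1 = 4; 4−1 = 3
i=1: 3 = 3 (b=3); 3→4: 4 = 4; 4−1 = 3

3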